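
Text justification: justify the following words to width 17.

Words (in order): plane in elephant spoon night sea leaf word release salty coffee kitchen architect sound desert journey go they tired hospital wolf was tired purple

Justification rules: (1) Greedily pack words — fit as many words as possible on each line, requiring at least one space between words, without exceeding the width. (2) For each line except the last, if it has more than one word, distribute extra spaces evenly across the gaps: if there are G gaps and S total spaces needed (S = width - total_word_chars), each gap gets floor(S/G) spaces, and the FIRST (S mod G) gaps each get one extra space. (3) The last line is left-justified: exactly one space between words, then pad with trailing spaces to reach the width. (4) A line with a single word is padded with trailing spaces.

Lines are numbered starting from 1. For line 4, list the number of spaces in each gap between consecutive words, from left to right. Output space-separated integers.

Line 1: ['plane', 'in', 'elephant'] (min_width=17, slack=0)
Line 2: ['spoon', 'night', 'sea'] (min_width=15, slack=2)
Line 3: ['leaf', 'word', 'release'] (min_width=17, slack=0)
Line 4: ['salty', 'coffee'] (min_width=12, slack=5)
Line 5: ['kitchen', 'architect'] (min_width=17, slack=0)
Line 6: ['sound', 'desert'] (min_width=12, slack=5)
Line 7: ['journey', 'go', 'they'] (min_width=15, slack=2)
Line 8: ['tired', 'hospital'] (min_width=14, slack=3)
Line 9: ['wolf', 'was', 'tired'] (min_width=14, slack=3)
Line 10: ['purple'] (min_width=6, slack=11)

Answer: 6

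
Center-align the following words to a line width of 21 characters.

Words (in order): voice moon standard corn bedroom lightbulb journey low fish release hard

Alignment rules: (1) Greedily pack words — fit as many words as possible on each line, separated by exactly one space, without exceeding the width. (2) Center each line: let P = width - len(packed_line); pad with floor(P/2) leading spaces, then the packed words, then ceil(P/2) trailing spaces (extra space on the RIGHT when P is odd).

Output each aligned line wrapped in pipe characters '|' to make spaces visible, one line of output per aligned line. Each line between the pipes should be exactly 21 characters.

Line 1: ['voice', 'moon', 'standard'] (min_width=19, slack=2)
Line 2: ['corn', 'bedroom'] (min_width=12, slack=9)
Line 3: ['lightbulb', 'journey', 'low'] (min_width=21, slack=0)
Line 4: ['fish', 'release', 'hard'] (min_width=17, slack=4)

Answer: | voice moon standard |
|    corn bedroom     |
|lightbulb journey low|
|  fish release hard  |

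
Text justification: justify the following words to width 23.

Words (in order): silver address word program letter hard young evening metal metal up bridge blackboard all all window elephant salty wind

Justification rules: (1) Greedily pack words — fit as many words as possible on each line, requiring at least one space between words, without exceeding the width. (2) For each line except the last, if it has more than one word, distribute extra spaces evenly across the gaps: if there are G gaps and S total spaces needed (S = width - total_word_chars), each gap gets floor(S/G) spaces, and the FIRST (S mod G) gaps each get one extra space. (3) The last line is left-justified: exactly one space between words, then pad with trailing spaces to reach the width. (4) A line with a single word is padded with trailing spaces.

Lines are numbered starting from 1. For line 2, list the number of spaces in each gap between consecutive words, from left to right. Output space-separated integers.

Line 1: ['silver', 'address', 'word'] (min_width=19, slack=4)
Line 2: ['program', 'letter', 'hard'] (min_width=19, slack=4)
Line 3: ['young', 'evening', 'metal'] (min_width=19, slack=4)
Line 4: ['metal', 'up', 'bridge'] (min_width=15, slack=8)
Line 5: ['blackboard', 'all', 'all'] (min_width=18, slack=5)
Line 6: ['window', 'elephant', 'salty'] (min_width=21, slack=2)
Line 7: ['wind'] (min_width=4, slack=19)

Answer: 3 3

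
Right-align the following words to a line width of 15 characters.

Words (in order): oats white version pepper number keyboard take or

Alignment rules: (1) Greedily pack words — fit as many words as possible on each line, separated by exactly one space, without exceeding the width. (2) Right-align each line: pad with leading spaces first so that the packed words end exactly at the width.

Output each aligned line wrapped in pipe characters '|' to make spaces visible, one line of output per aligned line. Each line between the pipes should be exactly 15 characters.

Line 1: ['oats', 'white'] (min_width=10, slack=5)
Line 2: ['version', 'pepper'] (min_width=14, slack=1)
Line 3: ['number', 'keyboard'] (min_width=15, slack=0)
Line 4: ['take', 'or'] (min_width=7, slack=8)

Answer: |     oats white|
| version pepper|
|number keyboard|
|        take or|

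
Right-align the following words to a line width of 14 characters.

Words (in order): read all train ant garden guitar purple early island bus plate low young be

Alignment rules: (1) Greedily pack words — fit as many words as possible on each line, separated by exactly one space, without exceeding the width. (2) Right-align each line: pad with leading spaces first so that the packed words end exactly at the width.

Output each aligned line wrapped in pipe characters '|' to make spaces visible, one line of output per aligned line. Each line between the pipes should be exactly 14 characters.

Answer: |read all train|
|    ant garden|
| guitar purple|
|  early island|
| bus plate low|
|      young be|

Derivation:
Line 1: ['read', 'all', 'train'] (min_width=14, slack=0)
Line 2: ['ant', 'garden'] (min_width=10, slack=4)
Line 3: ['guitar', 'purple'] (min_width=13, slack=1)
Line 4: ['early', 'island'] (min_width=12, slack=2)
Line 5: ['bus', 'plate', 'low'] (min_width=13, slack=1)
Line 6: ['young', 'be'] (min_width=8, slack=6)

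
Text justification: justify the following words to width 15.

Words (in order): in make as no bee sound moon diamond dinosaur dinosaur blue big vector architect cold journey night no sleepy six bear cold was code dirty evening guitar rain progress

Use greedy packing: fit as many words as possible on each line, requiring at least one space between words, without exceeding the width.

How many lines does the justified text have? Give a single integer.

Line 1: ['in', 'make', 'as', 'no'] (min_width=13, slack=2)
Line 2: ['bee', 'sound', 'moon'] (min_width=14, slack=1)
Line 3: ['diamond'] (min_width=7, slack=8)
Line 4: ['dinosaur'] (min_width=8, slack=7)
Line 5: ['dinosaur', 'blue'] (min_width=13, slack=2)
Line 6: ['big', 'vector'] (min_width=10, slack=5)
Line 7: ['architect', 'cold'] (min_width=14, slack=1)
Line 8: ['journey', 'night'] (min_width=13, slack=2)
Line 9: ['no', 'sleepy', 'six'] (min_width=13, slack=2)
Line 10: ['bear', 'cold', 'was'] (min_width=13, slack=2)
Line 11: ['code', 'dirty'] (min_width=10, slack=5)
Line 12: ['evening', 'guitar'] (min_width=14, slack=1)
Line 13: ['rain', 'progress'] (min_width=13, slack=2)
Total lines: 13

Answer: 13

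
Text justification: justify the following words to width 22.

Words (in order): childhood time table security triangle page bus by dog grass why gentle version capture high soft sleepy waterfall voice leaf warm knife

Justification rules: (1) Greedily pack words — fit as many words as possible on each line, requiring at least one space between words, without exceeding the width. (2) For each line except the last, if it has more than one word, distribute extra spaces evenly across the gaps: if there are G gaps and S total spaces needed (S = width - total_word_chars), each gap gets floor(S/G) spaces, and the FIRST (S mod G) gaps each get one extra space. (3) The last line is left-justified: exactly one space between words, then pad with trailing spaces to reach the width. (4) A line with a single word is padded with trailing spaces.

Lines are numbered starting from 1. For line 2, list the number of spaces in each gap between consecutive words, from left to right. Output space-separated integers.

Answer: 1 1

Derivation:
Line 1: ['childhood', 'time', 'table'] (min_width=20, slack=2)
Line 2: ['security', 'triangle', 'page'] (min_width=22, slack=0)
Line 3: ['bus', 'by', 'dog', 'grass', 'why'] (min_width=20, slack=2)
Line 4: ['gentle', 'version', 'capture'] (min_width=22, slack=0)
Line 5: ['high', 'soft', 'sleepy'] (min_width=16, slack=6)
Line 6: ['waterfall', 'voice', 'leaf'] (min_width=20, slack=2)
Line 7: ['warm', 'knife'] (min_width=10, slack=12)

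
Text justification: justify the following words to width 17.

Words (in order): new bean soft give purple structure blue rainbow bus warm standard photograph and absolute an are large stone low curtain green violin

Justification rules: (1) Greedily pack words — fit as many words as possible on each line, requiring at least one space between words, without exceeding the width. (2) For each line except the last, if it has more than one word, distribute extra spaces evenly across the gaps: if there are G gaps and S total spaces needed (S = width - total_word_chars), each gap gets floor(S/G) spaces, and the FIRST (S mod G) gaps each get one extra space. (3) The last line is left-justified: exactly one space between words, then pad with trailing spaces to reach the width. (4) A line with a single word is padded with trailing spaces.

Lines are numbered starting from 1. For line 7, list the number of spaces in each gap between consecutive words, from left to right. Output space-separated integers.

Line 1: ['new', 'bean', 'soft'] (min_width=13, slack=4)
Line 2: ['give', 'purple'] (min_width=11, slack=6)
Line 3: ['structure', 'blue'] (min_width=14, slack=3)
Line 4: ['rainbow', 'bus', 'warm'] (min_width=16, slack=1)
Line 5: ['standard'] (min_width=8, slack=9)
Line 6: ['photograph', 'and'] (min_width=14, slack=3)
Line 7: ['absolute', 'an', 'are'] (min_width=15, slack=2)
Line 8: ['large', 'stone', 'low'] (min_width=15, slack=2)
Line 9: ['curtain', 'green'] (min_width=13, slack=4)
Line 10: ['violin'] (min_width=6, slack=11)

Answer: 2 2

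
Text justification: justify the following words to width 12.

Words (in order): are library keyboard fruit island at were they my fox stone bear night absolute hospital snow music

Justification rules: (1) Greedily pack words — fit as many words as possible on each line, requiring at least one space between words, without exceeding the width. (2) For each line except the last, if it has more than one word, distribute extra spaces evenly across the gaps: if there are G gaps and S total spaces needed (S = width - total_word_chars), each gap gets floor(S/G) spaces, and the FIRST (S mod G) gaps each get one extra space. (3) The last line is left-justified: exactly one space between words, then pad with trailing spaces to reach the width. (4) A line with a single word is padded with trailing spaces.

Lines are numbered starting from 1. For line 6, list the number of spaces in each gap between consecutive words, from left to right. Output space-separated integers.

Answer: 3

Derivation:
Line 1: ['are', 'library'] (min_width=11, slack=1)
Line 2: ['keyboard'] (min_width=8, slack=4)
Line 3: ['fruit', 'island'] (min_width=12, slack=0)
Line 4: ['at', 'were', 'they'] (min_width=12, slack=0)
Line 5: ['my', 'fox', 'stone'] (min_width=12, slack=0)
Line 6: ['bear', 'night'] (min_width=10, slack=2)
Line 7: ['absolute'] (min_width=8, slack=4)
Line 8: ['hospital'] (min_width=8, slack=4)
Line 9: ['snow', 'music'] (min_width=10, slack=2)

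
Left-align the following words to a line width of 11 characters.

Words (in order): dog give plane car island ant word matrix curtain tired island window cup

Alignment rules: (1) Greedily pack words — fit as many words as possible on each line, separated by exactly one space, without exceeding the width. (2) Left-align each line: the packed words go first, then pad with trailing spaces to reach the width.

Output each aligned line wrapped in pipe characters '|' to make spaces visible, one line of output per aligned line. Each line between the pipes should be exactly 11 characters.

Answer: |dog give   |
|plane car  |
|island ant |
|word matrix|
|curtain    |
|tired      |
|island     |
|window cup |

Derivation:
Line 1: ['dog', 'give'] (min_width=8, slack=3)
Line 2: ['plane', 'car'] (min_width=9, slack=2)
Line 3: ['island', 'ant'] (min_width=10, slack=1)
Line 4: ['word', 'matrix'] (min_width=11, slack=0)
Line 5: ['curtain'] (min_width=7, slack=4)
Line 6: ['tired'] (min_width=5, slack=6)
Line 7: ['island'] (min_width=6, slack=5)
Line 8: ['window', 'cup'] (min_width=10, slack=1)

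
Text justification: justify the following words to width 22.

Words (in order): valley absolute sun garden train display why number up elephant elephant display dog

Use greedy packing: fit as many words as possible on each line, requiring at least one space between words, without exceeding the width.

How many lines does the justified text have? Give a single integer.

Answer: 4

Derivation:
Line 1: ['valley', 'absolute', 'sun'] (min_width=19, slack=3)
Line 2: ['garden', 'train', 'display'] (min_width=20, slack=2)
Line 3: ['why', 'number', 'up', 'elephant'] (min_width=22, slack=0)
Line 4: ['elephant', 'display', 'dog'] (min_width=20, slack=2)
Total lines: 4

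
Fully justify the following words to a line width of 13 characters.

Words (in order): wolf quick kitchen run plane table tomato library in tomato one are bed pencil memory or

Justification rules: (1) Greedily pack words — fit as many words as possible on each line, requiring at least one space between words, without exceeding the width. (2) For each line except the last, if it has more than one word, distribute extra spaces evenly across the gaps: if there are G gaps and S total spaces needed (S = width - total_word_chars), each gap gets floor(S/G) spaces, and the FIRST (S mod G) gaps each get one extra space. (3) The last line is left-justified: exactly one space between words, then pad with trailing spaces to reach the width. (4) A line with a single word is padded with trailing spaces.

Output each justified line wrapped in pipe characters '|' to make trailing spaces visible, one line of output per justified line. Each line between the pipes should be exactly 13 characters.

Line 1: ['wolf', 'quick'] (min_width=10, slack=3)
Line 2: ['kitchen', 'run'] (min_width=11, slack=2)
Line 3: ['plane', 'table'] (min_width=11, slack=2)
Line 4: ['tomato'] (min_width=6, slack=7)
Line 5: ['library', 'in'] (min_width=10, slack=3)
Line 6: ['tomato', 'one'] (min_width=10, slack=3)
Line 7: ['are', 'bed'] (min_width=7, slack=6)
Line 8: ['pencil', 'memory'] (min_width=13, slack=0)
Line 9: ['or'] (min_width=2, slack=11)

Answer: |wolf    quick|
|kitchen   run|
|plane   table|
|tomato       |
|library    in|
|tomato    one|
|are       bed|
|pencil memory|
|or           |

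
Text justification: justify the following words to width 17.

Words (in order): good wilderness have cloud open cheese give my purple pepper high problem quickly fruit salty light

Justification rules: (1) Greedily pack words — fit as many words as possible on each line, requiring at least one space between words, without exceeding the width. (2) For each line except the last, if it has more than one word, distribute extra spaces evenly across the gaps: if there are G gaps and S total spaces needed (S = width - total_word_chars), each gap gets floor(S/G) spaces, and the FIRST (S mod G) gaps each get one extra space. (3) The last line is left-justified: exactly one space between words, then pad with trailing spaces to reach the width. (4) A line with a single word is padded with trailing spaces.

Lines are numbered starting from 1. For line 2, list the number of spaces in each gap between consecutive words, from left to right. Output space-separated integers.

Answer: 2 2

Derivation:
Line 1: ['good', 'wilderness'] (min_width=15, slack=2)
Line 2: ['have', 'cloud', 'open'] (min_width=15, slack=2)
Line 3: ['cheese', 'give', 'my'] (min_width=14, slack=3)
Line 4: ['purple', 'pepper'] (min_width=13, slack=4)
Line 5: ['high', 'problem'] (min_width=12, slack=5)
Line 6: ['quickly', 'fruit'] (min_width=13, slack=4)
Line 7: ['salty', 'light'] (min_width=11, slack=6)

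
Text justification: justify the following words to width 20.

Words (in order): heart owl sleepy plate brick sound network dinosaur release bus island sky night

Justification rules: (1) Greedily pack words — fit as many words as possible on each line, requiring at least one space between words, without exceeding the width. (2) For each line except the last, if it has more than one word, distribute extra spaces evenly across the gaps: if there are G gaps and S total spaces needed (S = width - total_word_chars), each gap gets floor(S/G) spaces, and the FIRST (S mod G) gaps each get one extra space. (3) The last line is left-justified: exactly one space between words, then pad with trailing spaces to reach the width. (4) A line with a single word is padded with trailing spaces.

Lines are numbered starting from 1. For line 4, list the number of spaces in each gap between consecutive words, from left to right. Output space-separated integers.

Answer: 2 2

Derivation:
Line 1: ['heart', 'owl', 'sleepy'] (min_width=16, slack=4)
Line 2: ['plate', 'brick', 'sound'] (min_width=17, slack=3)
Line 3: ['network', 'dinosaur'] (min_width=16, slack=4)
Line 4: ['release', 'bus', 'island'] (min_width=18, slack=2)
Line 5: ['sky', 'night'] (min_width=9, slack=11)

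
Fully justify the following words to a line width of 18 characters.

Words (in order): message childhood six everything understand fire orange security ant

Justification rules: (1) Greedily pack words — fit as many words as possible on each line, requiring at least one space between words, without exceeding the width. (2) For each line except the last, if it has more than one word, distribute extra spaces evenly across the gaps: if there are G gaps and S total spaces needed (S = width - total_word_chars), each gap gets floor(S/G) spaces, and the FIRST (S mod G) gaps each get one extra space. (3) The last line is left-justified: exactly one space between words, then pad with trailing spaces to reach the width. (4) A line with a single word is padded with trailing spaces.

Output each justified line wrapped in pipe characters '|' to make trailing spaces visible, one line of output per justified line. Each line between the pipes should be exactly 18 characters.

Line 1: ['message', 'childhood'] (min_width=17, slack=1)
Line 2: ['six', 'everything'] (min_width=14, slack=4)
Line 3: ['understand', 'fire'] (min_width=15, slack=3)
Line 4: ['orange', 'security'] (min_width=15, slack=3)
Line 5: ['ant'] (min_width=3, slack=15)

Answer: |message  childhood|
|six     everything|
|understand    fire|
|orange    security|
|ant               |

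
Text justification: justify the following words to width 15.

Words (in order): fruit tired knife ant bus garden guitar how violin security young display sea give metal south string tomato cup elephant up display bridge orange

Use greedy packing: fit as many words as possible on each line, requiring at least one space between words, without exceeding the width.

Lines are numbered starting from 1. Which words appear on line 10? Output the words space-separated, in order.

Answer: elephant up

Derivation:
Line 1: ['fruit', 'tired'] (min_width=11, slack=4)
Line 2: ['knife', 'ant', 'bus'] (min_width=13, slack=2)
Line 3: ['garden', 'guitar'] (min_width=13, slack=2)
Line 4: ['how', 'violin'] (min_width=10, slack=5)
Line 5: ['security', 'young'] (min_width=14, slack=1)
Line 6: ['display', 'sea'] (min_width=11, slack=4)
Line 7: ['give', 'metal'] (min_width=10, slack=5)
Line 8: ['south', 'string'] (min_width=12, slack=3)
Line 9: ['tomato', 'cup'] (min_width=10, slack=5)
Line 10: ['elephant', 'up'] (min_width=11, slack=4)
Line 11: ['display', 'bridge'] (min_width=14, slack=1)
Line 12: ['orange'] (min_width=6, slack=9)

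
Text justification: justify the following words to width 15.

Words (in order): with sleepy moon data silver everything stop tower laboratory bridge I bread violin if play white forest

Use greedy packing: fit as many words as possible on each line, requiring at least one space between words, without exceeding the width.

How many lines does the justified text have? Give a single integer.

Answer: 9

Derivation:
Line 1: ['with', 'sleepy'] (min_width=11, slack=4)
Line 2: ['moon', 'data'] (min_width=9, slack=6)
Line 3: ['silver'] (min_width=6, slack=9)
Line 4: ['everything', 'stop'] (min_width=15, slack=0)
Line 5: ['tower'] (min_width=5, slack=10)
Line 6: ['laboratory'] (min_width=10, slack=5)
Line 7: ['bridge', 'I', 'bread'] (min_width=14, slack=1)
Line 8: ['violin', 'if', 'play'] (min_width=14, slack=1)
Line 9: ['white', 'forest'] (min_width=12, slack=3)
Total lines: 9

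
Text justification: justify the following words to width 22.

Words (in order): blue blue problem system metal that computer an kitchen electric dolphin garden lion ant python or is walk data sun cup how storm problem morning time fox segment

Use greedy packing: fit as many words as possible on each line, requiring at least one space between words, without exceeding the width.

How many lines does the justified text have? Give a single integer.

Line 1: ['blue', 'blue', 'problem'] (min_width=17, slack=5)
Line 2: ['system', 'metal', 'that'] (min_width=17, slack=5)
Line 3: ['computer', 'an', 'kitchen'] (min_width=19, slack=3)
Line 4: ['electric', 'dolphin'] (min_width=16, slack=6)
Line 5: ['garden', 'lion', 'ant', 'python'] (min_width=22, slack=0)
Line 6: ['or', 'is', 'walk', 'data', 'sun'] (min_width=19, slack=3)
Line 7: ['cup', 'how', 'storm', 'problem'] (min_width=21, slack=1)
Line 8: ['morning', 'time', 'fox'] (min_width=16, slack=6)
Line 9: ['segment'] (min_width=7, slack=15)
Total lines: 9

Answer: 9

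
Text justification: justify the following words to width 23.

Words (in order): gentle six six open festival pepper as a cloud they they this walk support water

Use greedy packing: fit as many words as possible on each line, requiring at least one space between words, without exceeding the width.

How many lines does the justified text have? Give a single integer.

Answer: 4

Derivation:
Line 1: ['gentle', 'six', 'six', 'open'] (min_width=19, slack=4)
Line 2: ['festival', 'pepper', 'as', 'a'] (min_width=20, slack=3)
Line 3: ['cloud', 'they', 'they', 'this'] (min_width=20, slack=3)
Line 4: ['walk', 'support', 'water'] (min_width=18, slack=5)
Total lines: 4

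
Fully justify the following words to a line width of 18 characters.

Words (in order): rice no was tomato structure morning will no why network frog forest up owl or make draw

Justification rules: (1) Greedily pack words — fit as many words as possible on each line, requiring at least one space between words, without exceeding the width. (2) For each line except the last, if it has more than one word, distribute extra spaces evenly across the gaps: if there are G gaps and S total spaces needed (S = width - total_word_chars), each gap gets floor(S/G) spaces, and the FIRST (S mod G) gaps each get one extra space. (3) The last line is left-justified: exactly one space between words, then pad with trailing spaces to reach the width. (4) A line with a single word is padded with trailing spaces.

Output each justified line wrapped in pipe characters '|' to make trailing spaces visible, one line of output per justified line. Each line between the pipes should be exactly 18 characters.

Answer: |rice no was tomato|
|structure  morning|
|will     no    why|
|network       frog|
|forest  up  owl or|
|make draw         |

Derivation:
Line 1: ['rice', 'no', 'was', 'tomato'] (min_width=18, slack=0)
Line 2: ['structure', 'morning'] (min_width=17, slack=1)
Line 3: ['will', 'no', 'why'] (min_width=11, slack=7)
Line 4: ['network', 'frog'] (min_width=12, slack=6)
Line 5: ['forest', 'up', 'owl', 'or'] (min_width=16, slack=2)
Line 6: ['make', 'draw'] (min_width=9, slack=9)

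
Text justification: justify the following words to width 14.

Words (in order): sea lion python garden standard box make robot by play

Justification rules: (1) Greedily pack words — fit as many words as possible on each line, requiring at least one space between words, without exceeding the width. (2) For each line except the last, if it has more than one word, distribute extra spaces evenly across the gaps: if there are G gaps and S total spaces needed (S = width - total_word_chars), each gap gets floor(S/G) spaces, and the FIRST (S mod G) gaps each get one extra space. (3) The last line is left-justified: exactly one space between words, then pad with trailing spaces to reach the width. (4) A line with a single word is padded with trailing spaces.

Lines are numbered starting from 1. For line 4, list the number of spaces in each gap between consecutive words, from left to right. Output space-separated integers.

Line 1: ['sea', 'lion'] (min_width=8, slack=6)
Line 2: ['python', 'garden'] (min_width=13, slack=1)
Line 3: ['standard', 'box'] (min_width=12, slack=2)
Line 4: ['make', 'robot', 'by'] (min_width=13, slack=1)
Line 5: ['play'] (min_width=4, slack=10)

Answer: 2 1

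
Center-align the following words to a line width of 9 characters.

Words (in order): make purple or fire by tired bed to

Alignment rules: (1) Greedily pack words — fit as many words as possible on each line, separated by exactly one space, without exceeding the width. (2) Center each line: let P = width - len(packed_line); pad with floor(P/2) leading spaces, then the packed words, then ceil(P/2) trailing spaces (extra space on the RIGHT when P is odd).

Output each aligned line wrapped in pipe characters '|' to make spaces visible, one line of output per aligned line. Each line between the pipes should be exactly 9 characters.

Answer: |  make   |
|purple or|
| fire by |
|tired bed|
|   to    |

Derivation:
Line 1: ['make'] (min_width=4, slack=5)
Line 2: ['purple', 'or'] (min_width=9, slack=0)
Line 3: ['fire', 'by'] (min_width=7, slack=2)
Line 4: ['tired', 'bed'] (min_width=9, slack=0)
Line 5: ['to'] (min_width=2, slack=7)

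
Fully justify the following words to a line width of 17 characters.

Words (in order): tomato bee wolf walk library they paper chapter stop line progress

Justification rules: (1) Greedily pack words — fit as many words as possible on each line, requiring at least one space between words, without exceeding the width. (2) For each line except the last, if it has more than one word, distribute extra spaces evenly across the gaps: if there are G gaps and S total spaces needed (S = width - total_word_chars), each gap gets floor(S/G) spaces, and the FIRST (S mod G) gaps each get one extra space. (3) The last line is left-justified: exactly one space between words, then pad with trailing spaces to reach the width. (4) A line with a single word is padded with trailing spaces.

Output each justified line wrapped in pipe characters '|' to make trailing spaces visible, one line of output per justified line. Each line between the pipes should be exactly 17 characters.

Answer: |tomato  bee  wolf|
|walk library they|
|paper     chapter|
|stop         line|
|progress         |

Derivation:
Line 1: ['tomato', 'bee', 'wolf'] (min_width=15, slack=2)
Line 2: ['walk', 'library', 'they'] (min_width=17, slack=0)
Line 3: ['paper', 'chapter'] (min_width=13, slack=4)
Line 4: ['stop', 'line'] (min_width=9, slack=8)
Line 5: ['progress'] (min_width=8, slack=9)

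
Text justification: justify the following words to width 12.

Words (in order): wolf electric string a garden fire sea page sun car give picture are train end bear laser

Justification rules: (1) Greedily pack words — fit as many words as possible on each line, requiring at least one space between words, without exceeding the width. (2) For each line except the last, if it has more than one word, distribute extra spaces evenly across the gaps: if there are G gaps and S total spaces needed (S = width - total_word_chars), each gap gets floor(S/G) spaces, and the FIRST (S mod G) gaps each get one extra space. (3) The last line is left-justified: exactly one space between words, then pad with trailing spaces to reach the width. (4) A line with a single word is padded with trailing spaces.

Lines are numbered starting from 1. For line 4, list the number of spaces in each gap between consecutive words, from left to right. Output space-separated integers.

Line 1: ['wolf'] (min_width=4, slack=8)
Line 2: ['electric'] (min_width=8, slack=4)
Line 3: ['string', 'a'] (min_width=8, slack=4)
Line 4: ['garden', 'fire'] (min_width=11, slack=1)
Line 5: ['sea', 'page', 'sun'] (min_width=12, slack=0)
Line 6: ['car', 'give'] (min_width=8, slack=4)
Line 7: ['picture', 'are'] (min_width=11, slack=1)
Line 8: ['train', 'end'] (min_width=9, slack=3)
Line 9: ['bear', 'laser'] (min_width=10, slack=2)

Answer: 2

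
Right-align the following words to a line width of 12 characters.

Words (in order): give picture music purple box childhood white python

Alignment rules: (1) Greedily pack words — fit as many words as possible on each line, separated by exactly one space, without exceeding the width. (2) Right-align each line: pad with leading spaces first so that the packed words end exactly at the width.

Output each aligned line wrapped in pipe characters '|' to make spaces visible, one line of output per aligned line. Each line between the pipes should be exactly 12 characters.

Answer: |give picture|
|music purple|
|         box|
|   childhood|
|white python|

Derivation:
Line 1: ['give', 'picture'] (min_width=12, slack=0)
Line 2: ['music', 'purple'] (min_width=12, slack=0)
Line 3: ['box'] (min_width=3, slack=9)
Line 4: ['childhood'] (min_width=9, slack=3)
Line 5: ['white', 'python'] (min_width=12, slack=0)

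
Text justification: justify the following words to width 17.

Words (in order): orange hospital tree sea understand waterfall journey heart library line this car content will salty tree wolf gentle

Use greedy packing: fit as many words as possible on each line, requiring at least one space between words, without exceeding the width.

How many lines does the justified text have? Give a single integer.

Answer: 9

Derivation:
Line 1: ['orange', 'hospital'] (min_width=15, slack=2)
Line 2: ['tree', 'sea'] (min_width=8, slack=9)
Line 3: ['understand'] (min_width=10, slack=7)
Line 4: ['waterfall', 'journey'] (min_width=17, slack=0)
Line 5: ['heart', 'library'] (min_width=13, slack=4)
Line 6: ['line', 'this', 'car'] (min_width=13, slack=4)
Line 7: ['content', 'will'] (min_width=12, slack=5)
Line 8: ['salty', 'tree', 'wolf'] (min_width=15, slack=2)
Line 9: ['gentle'] (min_width=6, slack=11)
Total lines: 9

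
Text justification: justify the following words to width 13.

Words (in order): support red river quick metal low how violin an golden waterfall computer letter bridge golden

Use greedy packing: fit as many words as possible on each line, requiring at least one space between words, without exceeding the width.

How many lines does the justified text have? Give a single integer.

Answer: 9

Derivation:
Line 1: ['support', 'red'] (min_width=11, slack=2)
Line 2: ['river', 'quick'] (min_width=11, slack=2)
Line 3: ['metal', 'low', 'how'] (min_width=13, slack=0)
Line 4: ['violin', 'an'] (min_width=9, slack=4)
Line 5: ['golden'] (min_width=6, slack=7)
Line 6: ['waterfall'] (min_width=9, slack=4)
Line 7: ['computer'] (min_width=8, slack=5)
Line 8: ['letter', 'bridge'] (min_width=13, slack=0)
Line 9: ['golden'] (min_width=6, slack=7)
Total lines: 9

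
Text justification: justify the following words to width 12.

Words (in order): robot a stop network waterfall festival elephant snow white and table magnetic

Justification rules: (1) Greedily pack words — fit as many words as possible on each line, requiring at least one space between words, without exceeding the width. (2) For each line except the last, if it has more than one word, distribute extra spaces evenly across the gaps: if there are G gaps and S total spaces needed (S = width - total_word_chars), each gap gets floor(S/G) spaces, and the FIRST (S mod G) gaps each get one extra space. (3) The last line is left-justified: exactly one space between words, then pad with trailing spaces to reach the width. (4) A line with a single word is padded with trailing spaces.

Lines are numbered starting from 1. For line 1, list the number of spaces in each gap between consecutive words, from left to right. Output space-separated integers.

Line 1: ['robot', 'a', 'stop'] (min_width=12, slack=0)
Line 2: ['network'] (min_width=7, slack=5)
Line 3: ['waterfall'] (min_width=9, slack=3)
Line 4: ['festival'] (min_width=8, slack=4)
Line 5: ['elephant'] (min_width=8, slack=4)
Line 6: ['snow', 'white'] (min_width=10, slack=2)
Line 7: ['and', 'table'] (min_width=9, slack=3)
Line 8: ['magnetic'] (min_width=8, slack=4)

Answer: 1 1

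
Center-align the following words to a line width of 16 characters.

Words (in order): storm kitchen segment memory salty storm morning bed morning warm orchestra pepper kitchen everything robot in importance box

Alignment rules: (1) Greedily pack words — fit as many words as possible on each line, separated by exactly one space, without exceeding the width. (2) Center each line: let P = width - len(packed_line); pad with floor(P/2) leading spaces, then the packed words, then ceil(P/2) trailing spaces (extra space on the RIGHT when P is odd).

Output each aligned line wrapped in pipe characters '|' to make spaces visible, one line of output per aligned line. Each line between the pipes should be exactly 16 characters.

Answer: | storm kitchen  |
| segment memory |
|  salty storm   |
|  morning bed   |
|  morning warm  |
|orchestra pepper|
|    kitchen     |
|everything robot|
| in importance  |
|      box       |

Derivation:
Line 1: ['storm', 'kitchen'] (min_width=13, slack=3)
Line 2: ['segment', 'memory'] (min_width=14, slack=2)
Line 3: ['salty', 'storm'] (min_width=11, slack=5)
Line 4: ['morning', 'bed'] (min_width=11, slack=5)
Line 5: ['morning', 'warm'] (min_width=12, slack=4)
Line 6: ['orchestra', 'pepper'] (min_width=16, slack=0)
Line 7: ['kitchen'] (min_width=7, slack=9)
Line 8: ['everything', 'robot'] (min_width=16, slack=0)
Line 9: ['in', 'importance'] (min_width=13, slack=3)
Line 10: ['box'] (min_width=3, slack=13)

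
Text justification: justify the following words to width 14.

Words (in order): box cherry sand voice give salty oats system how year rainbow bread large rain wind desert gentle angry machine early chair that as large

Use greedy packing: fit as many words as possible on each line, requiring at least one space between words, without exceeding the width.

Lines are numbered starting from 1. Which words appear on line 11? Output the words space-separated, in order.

Answer: chair that as

Derivation:
Line 1: ['box', 'cherry'] (min_width=10, slack=4)
Line 2: ['sand', 'voice'] (min_width=10, slack=4)
Line 3: ['give', 'salty'] (min_width=10, slack=4)
Line 4: ['oats', 'system'] (min_width=11, slack=3)
Line 5: ['how', 'year'] (min_width=8, slack=6)
Line 6: ['rainbow', 'bread'] (min_width=13, slack=1)
Line 7: ['large', 'rain'] (min_width=10, slack=4)
Line 8: ['wind', 'desert'] (min_width=11, slack=3)
Line 9: ['gentle', 'angry'] (min_width=12, slack=2)
Line 10: ['machine', 'early'] (min_width=13, slack=1)
Line 11: ['chair', 'that', 'as'] (min_width=13, slack=1)
Line 12: ['large'] (min_width=5, slack=9)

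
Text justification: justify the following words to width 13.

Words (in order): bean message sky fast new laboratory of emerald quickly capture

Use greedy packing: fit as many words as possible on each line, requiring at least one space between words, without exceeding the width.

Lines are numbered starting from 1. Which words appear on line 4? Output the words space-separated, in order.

Answer: emerald

Derivation:
Line 1: ['bean', 'message'] (min_width=12, slack=1)
Line 2: ['sky', 'fast', 'new'] (min_width=12, slack=1)
Line 3: ['laboratory', 'of'] (min_width=13, slack=0)
Line 4: ['emerald'] (min_width=7, slack=6)
Line 5: ['quickly'] (min_width=7, slack=6)
Line 6: ['capture'] (min_width=7, slack=6)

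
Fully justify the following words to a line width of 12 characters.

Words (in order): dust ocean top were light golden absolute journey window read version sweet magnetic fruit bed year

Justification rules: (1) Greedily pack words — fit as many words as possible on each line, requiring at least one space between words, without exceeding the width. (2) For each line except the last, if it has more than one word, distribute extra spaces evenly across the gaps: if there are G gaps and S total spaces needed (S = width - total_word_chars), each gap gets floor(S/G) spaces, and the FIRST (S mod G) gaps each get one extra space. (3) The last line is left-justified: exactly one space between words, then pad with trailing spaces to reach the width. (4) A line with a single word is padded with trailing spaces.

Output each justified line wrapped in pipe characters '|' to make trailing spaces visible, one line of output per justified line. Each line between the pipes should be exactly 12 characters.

Line 1: ['dust', 'ocean'] (min_width=10, slack=2)
Line 2: ['top', 'were'] (min_width=8, slack=4)
Line 3: ['light', 'golden'] (min_width=12, slack=0)
Line 4: ['absolute'] (min_width=8, slack=4)
Line 5: ['journey'] (min_width=7, slack=5)
Line 6: ['window', 'read'] (min_width=11, slack=1)
Line 7: ['version'] (min_width=7, slack=5)
Line 8: ['sweet'] (min_width=5, slack=7)
Line 9: ['magnetic'] (min_width=8, slack=4)
Line 10: ['fruit', 'bed'] (min_width=9, slack=3)
Line 11: ['year'] (min_width=4, slack=8)

Answer: |dust   ocean|
|top     were|
|light golden|
|absolute    |
|journey     |
|window  read|
|version     |
|sweet       |
|magnetic    |
|fruit    bed|
|year        |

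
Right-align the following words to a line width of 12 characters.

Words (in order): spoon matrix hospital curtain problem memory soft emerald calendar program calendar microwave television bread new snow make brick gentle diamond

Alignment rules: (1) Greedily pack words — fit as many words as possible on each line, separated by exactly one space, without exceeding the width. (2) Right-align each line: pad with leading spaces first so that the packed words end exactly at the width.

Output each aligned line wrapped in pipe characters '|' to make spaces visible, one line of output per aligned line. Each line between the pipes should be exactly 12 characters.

Line 1: ['spoon', 'matrix'] (min_width=12, slack=0)
Line 2: ['hospital'] (min_width=8, slack=4)
Line 3: ['curtain'] (min_width=7, slack=5)
Line 4: ['problem'] (min_width=7, slack=5)
Line 5: ['memory', 'soft'] (min_width=11, slack=1)
Line 6: ['emerald'] (min_width=7, slack=5)
Line 7: ['calendar'] (min_width=8, slack=4)
Line 8: ['program'] (min_width=7, slack=5)
Line 9: ['calendar'] (min_width=8, slack=4)
Line 10: ['microwave'] (min_width=9, slack=3)
Line 11: ['television'] (min_width=10, slack=2)
Line 12: ['bread', 'new'] (min_width=9, slack=3)
Line 13: ['snow', 'make'] (min_width=9, slack=3)
Line 14: ['brick', 'gentle'] (min_width=12, slack=0)
Line 15: ['diamond'] (min_width=7, slack=5)

Answer: |spoon matrix|
|    hospital|
|     curtain|
|     problem|
| memory soft|
|     emerald|
|    calendar|
|     program|
|    calendar|
|   microwave|
|  television|
|   bread new|
|   snow make|
|brick gentle|
|     diamond|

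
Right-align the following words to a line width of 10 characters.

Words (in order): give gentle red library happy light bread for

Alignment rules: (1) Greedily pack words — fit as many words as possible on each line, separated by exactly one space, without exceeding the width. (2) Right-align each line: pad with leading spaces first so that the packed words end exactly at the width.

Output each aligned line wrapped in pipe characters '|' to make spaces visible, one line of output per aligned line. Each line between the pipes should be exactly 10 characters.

Answer: |      give|
|gentle red|
|   library|
|     happy|
|     light|
| bread for|

Derivation:
Line 1: ['give'] (min_width=4, slack=6)
Line 2: ['gentle', 'red'] (min_width=10, slack=0)
Line 3: ['library'] (min_width=7, slack=3)
Line 4: ['happy'] (min_width=5, slack=5)
Line 5: ['light'] (min_width=5, slack=5)
Line 6: ['bread', 'for'] (min_width=9, slack=1)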